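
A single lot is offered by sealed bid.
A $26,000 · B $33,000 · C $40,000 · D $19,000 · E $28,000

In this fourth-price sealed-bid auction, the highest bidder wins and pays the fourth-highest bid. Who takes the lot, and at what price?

C pays $26,000

Bids in order: 40,000 (C) > 33,000 (B) > 28,000 (E) > 26,000 (A) > 19,000 (D)
C is highest; pays the fourth-highest bid, $26,000.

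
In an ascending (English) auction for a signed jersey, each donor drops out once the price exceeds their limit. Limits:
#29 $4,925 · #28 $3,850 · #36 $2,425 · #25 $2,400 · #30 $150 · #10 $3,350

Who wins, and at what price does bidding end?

#29 wins at $3,850

Sorting limits: 4,925 (#29) > 3,850 (#28) > 3,350 (#10) > 2,425 (#36) > 2,400 (#25) > 150 (#30)
Once the price passes $3,850, only #29 is left; the hammer falls at #28's limit of $3,850.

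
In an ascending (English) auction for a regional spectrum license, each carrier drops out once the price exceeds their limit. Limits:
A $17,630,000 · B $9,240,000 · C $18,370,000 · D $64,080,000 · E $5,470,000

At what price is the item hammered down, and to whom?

D wins at $18,370,000

Open ascending-bid auction: the price rises until one bidder remains; the winner pays the price at which the last rival dropped out.
Limits ranked: 64,080,000 (D) > 18,370,000 (C) > 17,630,000 (A) > 9,240,000 (B) > 5,470,000 (E)
C is the last rival to drop out, at $18,370,000; D remains and wins at that price.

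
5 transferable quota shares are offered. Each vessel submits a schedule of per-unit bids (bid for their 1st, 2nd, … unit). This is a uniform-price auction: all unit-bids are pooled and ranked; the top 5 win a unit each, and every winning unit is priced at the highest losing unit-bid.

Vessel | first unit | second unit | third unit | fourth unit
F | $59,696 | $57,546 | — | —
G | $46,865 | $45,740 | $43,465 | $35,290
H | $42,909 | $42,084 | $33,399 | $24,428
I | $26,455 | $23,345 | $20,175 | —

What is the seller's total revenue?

Total revenue: $214,545

All unit-bids, highest first — top 5: 59,696 (F-1), 57,546 (F-2), 46,865 (G-1), 45,740 (G-2), 43,465 (G-3)
First bid not allocated: $42,909.
Allocation: F 2, G 3. Every unit priced at $42,909.
Revenue = 5 × 42,909 = $214,545.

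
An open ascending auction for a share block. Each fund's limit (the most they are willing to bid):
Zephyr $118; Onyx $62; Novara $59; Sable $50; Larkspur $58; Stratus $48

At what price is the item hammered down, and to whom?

Zephyr wins at $62

Limits in order: 118 (Zephyr) > 62 (Onyx) > 59 (Novara) > 58 (Larkspur) > 50 (Sable) > 48 (Stratus)
Once the price passes $62, only Zephyr is left; the hammer falls at Onyx's limit of $62.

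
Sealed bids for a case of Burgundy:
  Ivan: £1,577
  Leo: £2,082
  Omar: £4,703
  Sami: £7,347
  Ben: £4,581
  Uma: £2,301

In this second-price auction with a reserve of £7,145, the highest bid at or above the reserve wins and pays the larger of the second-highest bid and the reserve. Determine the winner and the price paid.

Sorting bids: 7,347 (Sami) > 4,703 (Omar) > 4,581 (Ben) > 2,301 (Uma) > 2,082 (Leo) > 1,577 (Ivan)
Sami has the top bid at or above the reserve (£7,347).
Second-highest bid £4,703 is below the reserve £7,145, so the reserve binds → payment £7,145.

Sami pays £7,145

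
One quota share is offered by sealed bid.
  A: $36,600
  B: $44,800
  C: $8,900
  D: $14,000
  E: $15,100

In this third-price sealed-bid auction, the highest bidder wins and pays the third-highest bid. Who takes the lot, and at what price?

Third-price sealed-bid auction: the highest bidder wins and pays the third-highest bid.
Sorting bids: 44,800 (B) > 36,600 (A) > 15,100 (E) > 14,000 (D) > 8,900 (C)
B wins; payment is bid #3 in the ranking = $15,100.

B pays $15,100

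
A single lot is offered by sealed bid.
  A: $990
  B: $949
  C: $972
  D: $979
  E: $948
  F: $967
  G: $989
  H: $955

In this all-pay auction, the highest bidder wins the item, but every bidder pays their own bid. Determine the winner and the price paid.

Bids in order: 990 (A) > 989 (G) > 979 (D) > 972 (C) > 967 (F) > 955 (H) > …
A is highest and takes the item; every bidder forfeits their bid.

A pays $990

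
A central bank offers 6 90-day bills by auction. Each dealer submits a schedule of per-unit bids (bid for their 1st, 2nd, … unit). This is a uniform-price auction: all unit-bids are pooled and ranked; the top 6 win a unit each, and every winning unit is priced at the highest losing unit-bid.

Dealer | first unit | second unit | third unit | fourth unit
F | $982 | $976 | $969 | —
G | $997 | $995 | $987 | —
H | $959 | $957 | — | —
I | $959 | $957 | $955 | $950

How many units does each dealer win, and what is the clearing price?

F 3, G 3; clearing price $959

Pooled unit-bids ranked (top 6): 997 (G-1), 995 (G-2), 987 (G-3), 982 (F-1), 976 (F-2), 969 (F-3)
First bid not allocated: $959.
Allocation: F 3, G 3.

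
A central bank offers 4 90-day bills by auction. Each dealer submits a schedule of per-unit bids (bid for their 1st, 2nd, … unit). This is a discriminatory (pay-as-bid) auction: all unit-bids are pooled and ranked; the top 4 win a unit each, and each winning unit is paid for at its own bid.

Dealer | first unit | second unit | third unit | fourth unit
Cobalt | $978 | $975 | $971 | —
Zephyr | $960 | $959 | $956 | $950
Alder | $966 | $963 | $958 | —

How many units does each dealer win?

Merging the schedules and taking the best 4: 978 (Cobalt-1), 975 (Cobalt-2), 971 (Cobalt-3), 966 (Alder-1)
Next rejected bid: $963 (not a price — pay-as-bid).
Allocation: Alder 1, Cobalt 3.

Alder 1, Cobalt 3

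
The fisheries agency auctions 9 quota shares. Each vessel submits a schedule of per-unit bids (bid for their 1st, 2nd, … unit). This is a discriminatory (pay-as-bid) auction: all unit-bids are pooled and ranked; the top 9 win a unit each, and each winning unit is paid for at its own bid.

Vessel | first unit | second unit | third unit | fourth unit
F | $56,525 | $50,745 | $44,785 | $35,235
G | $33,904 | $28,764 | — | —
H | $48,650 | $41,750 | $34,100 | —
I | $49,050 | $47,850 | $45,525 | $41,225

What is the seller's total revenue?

Merging the schedules and taking the best 9: 56,525 (F-1), 50,745 (F-2), 49,050 (I-1), 48,650 (H-1), 47,850 (I-2), 45,525 (I-3), 44,785 (F-3), 41,750 (H-2), 41,225 (I-4)
Next rejected bid: $35,235 (not a price — pay-as-bid).
Each winning unit pays its own bid.
Revenue = 56,525 + 50,745 + 49,050 + 48,650 + 47,850 + 45,525 + 44,785 + 41,750 + 41,225 = $426,105.

Total revenue: $426,105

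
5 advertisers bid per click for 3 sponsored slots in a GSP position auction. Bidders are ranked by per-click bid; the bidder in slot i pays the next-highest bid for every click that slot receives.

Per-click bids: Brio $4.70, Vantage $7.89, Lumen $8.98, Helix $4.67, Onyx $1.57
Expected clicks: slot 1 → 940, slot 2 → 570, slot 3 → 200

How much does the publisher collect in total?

Total revenue: $11029.60

Sorting advertisers: $8.98 (Lumen) > $7.89 (Vantage) > $4.70 (Brio) > $4.67 (Helix) > …
Slot 1: Lumen pays $7.89 × 940 = $7416.60
Slot 2: Vantage pays $4.70 × 570 = $2679.00
Slot 3: Brio pays $4.67 × 200 = $934.00
Total = $11029.60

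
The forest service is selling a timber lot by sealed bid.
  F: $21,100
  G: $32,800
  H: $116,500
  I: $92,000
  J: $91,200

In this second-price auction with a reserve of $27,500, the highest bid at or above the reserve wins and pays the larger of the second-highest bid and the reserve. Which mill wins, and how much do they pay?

Rule: the highest bid at or above the reserve wins and pays the larger of the second-highest bid and the reserve.
Bids in order: 116,500 (H) > 92,000 (I) > 91,200 (J) > 32,800 (G) > 21,100 (F)
H has the top bid at or above the reserve ($116,500).
Second-highest bid $92,000 exceeds the reserve $27,500 → payment $92,000.

H pays $92,000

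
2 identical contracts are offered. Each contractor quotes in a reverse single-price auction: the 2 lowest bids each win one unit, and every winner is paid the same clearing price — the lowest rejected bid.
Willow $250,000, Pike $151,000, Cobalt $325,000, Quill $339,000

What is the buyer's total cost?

Bids ranked low→high: 151,000 (Pike), 250,000 (Willow), 325,000 (Cobalt), 339,000 (Quill)
Winners (2 units): Pike, Willow.
Clearing price = lowest rejected bid = $325,000.
Total cost = 2 × $325,000 = $650,000.

Total cost: $650,000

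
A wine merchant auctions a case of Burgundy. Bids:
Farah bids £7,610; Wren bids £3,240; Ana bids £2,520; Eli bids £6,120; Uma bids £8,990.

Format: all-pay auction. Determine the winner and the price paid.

Uma pays £8,990

Bids in order: 8,990 (Uma) > 7,610 (Farah) > 6,120 (Eli) > 3,240 (Wren) > 2,520 (Ana)
Uma is highest and takes the item; every bidder forfeits their bid.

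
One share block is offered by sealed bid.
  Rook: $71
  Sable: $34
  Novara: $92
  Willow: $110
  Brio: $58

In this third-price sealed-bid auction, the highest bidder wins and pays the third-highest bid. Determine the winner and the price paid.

Willow pays $71

Rule: the highest bidder wins and pays the third-highest bid.
Sorting bids: 110 (Willow) > 92 (Novara) > 71 (Rook) > 58 (Brio) > 34 (Sable)
Willow wins; payment is bid #3 in the ranking = $71.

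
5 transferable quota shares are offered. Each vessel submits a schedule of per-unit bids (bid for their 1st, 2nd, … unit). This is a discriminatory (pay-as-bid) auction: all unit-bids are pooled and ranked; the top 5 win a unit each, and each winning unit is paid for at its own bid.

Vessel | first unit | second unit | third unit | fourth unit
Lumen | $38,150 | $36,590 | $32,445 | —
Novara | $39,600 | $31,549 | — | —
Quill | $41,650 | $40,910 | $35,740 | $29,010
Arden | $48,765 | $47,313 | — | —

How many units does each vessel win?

Arden 2, Novara 1, Quill 2

All unit-bids, highest first — top 5: 48,765 (Arden-1), 47,313 (Arden-2), 41,650 (Quill-1), 40,910 (Quill-2), 39,600 (Novara-1)
Next rejected bid: $38,150 (not a price — pay-as-bid).
Allocation: Arden 2, Novara 1, Quill 2.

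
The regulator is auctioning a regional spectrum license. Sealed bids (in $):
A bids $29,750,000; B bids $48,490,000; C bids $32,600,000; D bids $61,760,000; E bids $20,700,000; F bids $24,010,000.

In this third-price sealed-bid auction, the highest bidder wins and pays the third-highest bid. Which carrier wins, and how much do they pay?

D pays $32,600,000

Bids ranked: 61,760,000 (D) > 48,490,000 (B) > 32,600,000 (C) > 29,750,000 (A) > 24,010,000 (F) > 20,700,000 (E)
D wins; payment is bid #3 in the ranking = $32,600,000.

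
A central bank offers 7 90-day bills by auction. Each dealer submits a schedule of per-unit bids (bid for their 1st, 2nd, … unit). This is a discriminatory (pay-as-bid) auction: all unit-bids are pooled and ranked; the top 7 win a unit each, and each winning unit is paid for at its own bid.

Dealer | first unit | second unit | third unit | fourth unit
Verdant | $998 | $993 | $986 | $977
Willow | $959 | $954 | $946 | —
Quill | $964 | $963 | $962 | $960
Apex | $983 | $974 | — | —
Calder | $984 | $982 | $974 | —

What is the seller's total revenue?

Total revenue: $6,903

Merging the schedules and taking the best 7: 998 (Verdant-1), 993 (Verdant-2), 986 (Verdant-3), 984 (Calder-1), 983 (Apex-1), 982 (Calder-2), 977 (Verdant-4)
Next rejected bid: $974 (not a price — pay-as-bid).
Each winning unit pays its own bid.
Revenue = 998 + 993 + 986 + 984 + 983 + 982 + 977 = $6,903.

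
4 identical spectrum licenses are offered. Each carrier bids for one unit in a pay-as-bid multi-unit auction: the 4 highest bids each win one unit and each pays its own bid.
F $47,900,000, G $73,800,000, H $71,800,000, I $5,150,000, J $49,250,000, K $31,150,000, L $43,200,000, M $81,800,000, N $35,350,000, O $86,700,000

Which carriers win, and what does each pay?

O $86,700,000, M $81,800,000, G $73,800,000, H $71,800,000

Ordering the bids: 86,700,000 (O), 81,800,000 (M), 73,800,000 (G), 71,800,000 (H), 49,250,000 (J), 47,900,000 (F), …
Top 4: O, M, G, H.
Each winner pays its own bid: O $86,700,000, M $81,800,000, G $73,800,000, H $71,800,000.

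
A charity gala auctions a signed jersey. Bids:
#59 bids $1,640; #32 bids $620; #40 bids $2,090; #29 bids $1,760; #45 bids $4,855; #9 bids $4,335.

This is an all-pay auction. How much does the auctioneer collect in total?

Total revenue: $15,300

Sorting bids: 4,855 (#45) > 4,335 (#9) > 2,090 (#40) > 1,760 (#29) > 1,640 (#59) > 620 (#32)
Every bidder forfeits their bid regardless of winning.
Revenue = 1,640 + 620 + 2,090 + 1,760 + 4,855 + 4,335 = $15,300.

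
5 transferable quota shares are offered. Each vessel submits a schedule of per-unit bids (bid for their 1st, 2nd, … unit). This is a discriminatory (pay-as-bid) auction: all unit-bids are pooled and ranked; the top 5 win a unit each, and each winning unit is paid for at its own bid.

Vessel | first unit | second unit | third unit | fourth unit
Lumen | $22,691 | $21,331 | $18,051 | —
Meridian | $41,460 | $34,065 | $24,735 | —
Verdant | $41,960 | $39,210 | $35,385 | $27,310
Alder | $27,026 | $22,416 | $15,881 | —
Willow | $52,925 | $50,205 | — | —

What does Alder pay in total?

Alder pays $0

Pooled unit-bids ranked (top 5): 52,925 (Willow-1), 50,205 (Willow-2), 41,960 (Verdant-1), 41,460 (Meridian-1), 39,210 (Verdant-2)
Next rejected bid: $35,385 (not a price — pay-as-bid).
Alder wins no units.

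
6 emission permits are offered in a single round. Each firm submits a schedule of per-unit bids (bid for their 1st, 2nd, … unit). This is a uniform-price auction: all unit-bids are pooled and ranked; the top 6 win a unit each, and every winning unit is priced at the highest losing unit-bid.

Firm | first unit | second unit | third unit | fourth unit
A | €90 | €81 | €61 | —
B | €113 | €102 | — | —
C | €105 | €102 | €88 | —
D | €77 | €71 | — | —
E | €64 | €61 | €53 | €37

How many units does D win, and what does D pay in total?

All unit-bids, highest first — top 6: 113 (B-1), 105 (C-1), 102 (B-2), 102 (C-2), 90 (A-1), 88 (C-3)
First bid not allocated: €81.
D wins 0 unit(s) at €81 each.

D: 0 units, pays €0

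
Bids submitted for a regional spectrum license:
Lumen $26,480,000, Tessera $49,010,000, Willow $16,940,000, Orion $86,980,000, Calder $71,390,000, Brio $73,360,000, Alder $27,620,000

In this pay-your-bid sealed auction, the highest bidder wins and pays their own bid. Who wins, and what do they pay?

Rule: the highest bidder wins and pays their own bid.
Bids ranked: 86,980,000 (Orion) > 73,360,000 (Brio) > 71,390,000 (Calder) > 49,010,000 (Tessera) > 27,620,000 (Alder) > 26,480,000 (Lumen) > …
First-price: Orion pays what they bid, $86,980,000.

Orion pays $86,980,000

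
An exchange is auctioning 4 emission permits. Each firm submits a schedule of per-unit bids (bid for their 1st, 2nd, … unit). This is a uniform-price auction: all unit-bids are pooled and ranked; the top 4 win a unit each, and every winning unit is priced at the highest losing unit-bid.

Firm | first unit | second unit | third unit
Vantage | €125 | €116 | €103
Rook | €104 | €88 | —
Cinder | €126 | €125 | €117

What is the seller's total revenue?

Total revenue: €464

Pooled unit-bids ranked (top 4): 126 (Cinder-1), 125 (Vantage-1), 125 (Cinder-2), 117 (Cinder-3)
The (k+1)-th unit-bid is €116.
Allocation: Cinder 3, Vantage 1. Every unit priced at €116.
Revenue = 4 × 116 = €464.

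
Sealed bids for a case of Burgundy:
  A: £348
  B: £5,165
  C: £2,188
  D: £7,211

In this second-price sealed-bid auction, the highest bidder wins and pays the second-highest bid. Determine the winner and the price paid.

D pays £5,165

Bids ranked: 7,211 (D) > 5,165 (B) > 2,188 (C) > 348 (A)
D is highest; pays the second-highest bid, £5,165.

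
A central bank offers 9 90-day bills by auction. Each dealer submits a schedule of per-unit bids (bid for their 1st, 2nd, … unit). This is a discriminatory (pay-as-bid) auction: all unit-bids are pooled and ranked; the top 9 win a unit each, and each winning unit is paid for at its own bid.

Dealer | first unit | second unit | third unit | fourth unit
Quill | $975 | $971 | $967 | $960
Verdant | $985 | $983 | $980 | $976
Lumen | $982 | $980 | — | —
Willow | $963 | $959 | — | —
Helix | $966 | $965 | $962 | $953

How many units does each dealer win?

All unit-bids, highest first — top 9: 985 (Verdant-1), 983 (Verdant-2), 982 (Lumen-1), 980 (Verdant-3), 980 (Lumen-2), 976 (Verdant-4), 975 (Quill-1), 971 (Quill-2), 967 (Quill-3)
Next rejected bid: $966 (not a price — pay-as-bid).
Allocation: Lumen 2, Quill 3, Verdant 4.

Lumen 2, Quill 3, Verdant 4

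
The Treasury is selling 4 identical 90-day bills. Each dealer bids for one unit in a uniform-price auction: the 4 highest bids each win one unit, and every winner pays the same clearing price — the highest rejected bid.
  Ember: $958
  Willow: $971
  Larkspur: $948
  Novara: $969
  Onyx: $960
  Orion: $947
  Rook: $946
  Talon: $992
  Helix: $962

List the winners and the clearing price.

Talon, Willow, Novara, Helix; each pays $960

Ordering the bids: 992 (Talon), 971 (Willow), 969 (Novara), 962 (Helix), 960 (Onyx), 958 (Ember), …
Winners (4 units): Talon, Willow, Novara, Helix.
Highest unsuccessful bid: $960 → clearing price.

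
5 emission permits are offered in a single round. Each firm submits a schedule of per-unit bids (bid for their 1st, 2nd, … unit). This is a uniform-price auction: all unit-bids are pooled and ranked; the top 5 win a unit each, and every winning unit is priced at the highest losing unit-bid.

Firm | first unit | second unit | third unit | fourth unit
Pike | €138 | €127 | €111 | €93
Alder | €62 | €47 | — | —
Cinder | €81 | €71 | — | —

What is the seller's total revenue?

All unit-bids, highest first — top 5: 138 (Pike-1), 127 (Pike-2), 111 (Pike-3), 93 (Pike-4), 81 (Cinder-1)
Highest rejected unit-bid = €71.
Allocation: Cinder 1, Pike 4. Every unit priced at €71.
Revenue = 5 × 71 = €355.

Total revenue: €355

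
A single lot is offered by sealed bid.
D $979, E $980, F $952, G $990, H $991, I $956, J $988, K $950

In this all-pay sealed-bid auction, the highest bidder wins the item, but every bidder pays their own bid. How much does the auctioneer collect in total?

All-pay sealed-bid auction: the highest bidder wins the item, but every bidder pays their own bid.
Bids ranked: 991 (H) > 990 (G) > 988 (J) > 980 (E) > 979 (D) > 956 (I) > …
Every bidder forfeits their bid regardless of winning.
Revenue = 979 + 980 + 952 + 990 + 991 + 956 + 988 + 950 = $7,786.

Total revenue: $7,786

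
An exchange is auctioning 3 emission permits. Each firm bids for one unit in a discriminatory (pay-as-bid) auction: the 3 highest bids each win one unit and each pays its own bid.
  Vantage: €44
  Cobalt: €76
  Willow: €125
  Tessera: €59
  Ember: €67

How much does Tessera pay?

Tessera pays €0

Sorting: 125 (Willow), 76 (Cobalt), 67 (Ember), 59 (Tessera), 44 (Vantage)
Winners (3 units): Willow, Cobalt, Ember.
Tessera does not win → €0.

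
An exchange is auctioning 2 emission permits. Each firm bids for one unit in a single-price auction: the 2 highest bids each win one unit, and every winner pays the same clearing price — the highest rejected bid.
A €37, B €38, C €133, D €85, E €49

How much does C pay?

Sorting: 133 (C), 85 (D), 49 (E), 38 (B), …
Top 2: C, D.
First losing bid is E's €49, which sets the uniform price.
C wins → pays €49.

C pays €49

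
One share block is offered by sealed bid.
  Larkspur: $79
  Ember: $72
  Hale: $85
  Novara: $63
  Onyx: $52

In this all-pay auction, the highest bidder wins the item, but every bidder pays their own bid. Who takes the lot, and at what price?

Bids ranked: 85 (Hale) > 79 (Larkspur) > 72 (Ember) > 63 (Novara) > 52 (Onyx)
Hale is highest and takes the item; every bidder forfeits their bid.

Hale pays $85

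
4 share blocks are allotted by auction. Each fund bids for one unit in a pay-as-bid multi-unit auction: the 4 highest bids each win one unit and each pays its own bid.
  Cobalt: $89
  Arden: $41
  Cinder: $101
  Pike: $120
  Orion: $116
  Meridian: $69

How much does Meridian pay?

Meridian pays $0

Sorting: 120 (Pike), 116 (Orion), 101 (Cinder), 89 (Cobalt), 69 (Meridian), 41 (Arden)
The 4 highest are Pike, Orion, Cinder, Cobalt.
Meridian does not win → $0.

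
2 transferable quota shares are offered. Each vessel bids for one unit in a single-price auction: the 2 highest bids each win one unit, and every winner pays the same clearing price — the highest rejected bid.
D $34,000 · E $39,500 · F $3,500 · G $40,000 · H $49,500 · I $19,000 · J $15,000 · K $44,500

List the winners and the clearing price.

Bids ranked high→low: 49,500 (H), 44,500 (K), 40,000 (G), 39,500 (E), …
Winners (2 units): H, K.
Clearing price = highest rejected bid = $40,000.

H, K; each pays $40,000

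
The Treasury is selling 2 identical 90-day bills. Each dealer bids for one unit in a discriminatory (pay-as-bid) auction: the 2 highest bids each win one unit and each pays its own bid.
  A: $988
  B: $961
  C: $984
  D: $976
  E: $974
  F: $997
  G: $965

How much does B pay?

Bids ranked high→low: 997 (F), 988 (A), 984 (C), 976 (D), …
The 2 highest are F, A.
B does not win → $0.

B pays $0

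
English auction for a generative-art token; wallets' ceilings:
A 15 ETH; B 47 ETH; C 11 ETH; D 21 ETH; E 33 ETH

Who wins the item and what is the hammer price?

B wins at 33 ETH

Limits ranked: 47 (B) > 33 (E) > 21 (D) > 15 (A) > 11 (C)
Once the price passes 33 ETH, only B is left; the hammer falls at E's limit of 33 ETH.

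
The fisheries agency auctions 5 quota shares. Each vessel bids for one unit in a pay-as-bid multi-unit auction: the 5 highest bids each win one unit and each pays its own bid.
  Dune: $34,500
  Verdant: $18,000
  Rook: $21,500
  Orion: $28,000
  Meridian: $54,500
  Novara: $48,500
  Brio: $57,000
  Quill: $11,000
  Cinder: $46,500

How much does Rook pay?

Rook pays $0

Bids ranked high→low: 57,000 (Brio), 54,500 (Meridian), 48,500 (Novara), 46,500 (Cinder), 34,500 (Dune), 28,000 (Orion), 21,500 (Rook), …
The 5 highest are Brio, Meridian, Novara, Cinder, Dune.
Rook does not win → $0.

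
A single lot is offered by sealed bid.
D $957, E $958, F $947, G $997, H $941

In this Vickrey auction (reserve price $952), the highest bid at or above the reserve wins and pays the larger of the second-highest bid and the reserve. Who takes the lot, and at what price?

G pays $958

Rule: the highest bid at or above the reserve wins and pays the larger of the second-highest bid and the reserve.
Bids ranked: 997 (G) > 958 (E) > 957 (D) > 947 (F) > 941 (H)
Highest eligible bid: G at $997.
max(second-highest $958, reserve $952) = $958; the reserve does not bind.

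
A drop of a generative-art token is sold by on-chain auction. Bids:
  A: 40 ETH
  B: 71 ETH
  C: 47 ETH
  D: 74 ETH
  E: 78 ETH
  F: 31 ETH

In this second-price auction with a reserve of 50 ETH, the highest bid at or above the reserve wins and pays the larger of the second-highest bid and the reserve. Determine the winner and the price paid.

E pays 74 ETH

Bids in order: 78 (E) > 74 (D) > 71 (B) > 47 (C) > 40 (A) > 31 (F)
Highest eligible bid: E at 78 ETH.
max(second-highest 74 ETH, reserve 50 ETH) = 74 ETH; the reserve does not bind.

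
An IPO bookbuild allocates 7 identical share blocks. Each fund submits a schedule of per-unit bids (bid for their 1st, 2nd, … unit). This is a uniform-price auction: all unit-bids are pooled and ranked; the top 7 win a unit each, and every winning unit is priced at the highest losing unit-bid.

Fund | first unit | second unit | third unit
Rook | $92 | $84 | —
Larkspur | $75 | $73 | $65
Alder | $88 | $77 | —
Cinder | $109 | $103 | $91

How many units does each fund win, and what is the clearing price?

All unit-bids, highest first — top 7: 109 (Cinder-1), 103 (Cinder-2), 92 (Rook-1), 91 (Cinder-3), 88 (Alder-1), 84 (Rook-2), 77 (Alder-2)
The (k+1)-th unit-bid is $75.
Allocation: Alder 2, Cinder 3, Rook 2.

Alder 2, Cinder 3, Rook 2; clearing price $75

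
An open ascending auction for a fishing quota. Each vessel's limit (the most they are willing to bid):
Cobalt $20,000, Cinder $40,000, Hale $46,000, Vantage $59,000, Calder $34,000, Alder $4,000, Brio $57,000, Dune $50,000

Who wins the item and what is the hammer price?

Vantage wins at $57,000

Sorting limits: 59,000 (Vantage) > 57,000 (Brio) > 50,000 (Dune) > 46,000 (Hale) > 40,000 (Cinder) > 34,000 (Calder) > …
Once the price passes $57,000, only Vantage is left; the hammer falls at Brio's limit of $57,000.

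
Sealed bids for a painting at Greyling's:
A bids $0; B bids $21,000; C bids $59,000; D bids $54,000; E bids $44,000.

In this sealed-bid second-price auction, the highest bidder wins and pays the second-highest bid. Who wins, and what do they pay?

Sealed-bid second-price auction: the highest bidder wins and pays the second-highest bid.
Sorting bids: 59,000 (C) > 54,000 (D) > 44,000 (E) > 21,000 (B) > 0 (A)
Second-price: C pays D's bid of $54,000.

C pays $54,000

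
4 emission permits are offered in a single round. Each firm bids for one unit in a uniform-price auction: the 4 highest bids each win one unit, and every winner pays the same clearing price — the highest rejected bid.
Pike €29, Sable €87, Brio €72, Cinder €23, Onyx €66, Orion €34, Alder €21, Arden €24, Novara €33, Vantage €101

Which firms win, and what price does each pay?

Vantage, Sable, Brio, Onyx; each pays €34

Bids ranked high→low: 101 (Vantage), 87 (Sable), 72 (Brio), 66 (Onyx), 34 (Orion), 33 (Novara), …
Winners (4 units): Vantage, Sable, Brio, Onyx.
Highest unsuccessful bid: €34 → clearing price.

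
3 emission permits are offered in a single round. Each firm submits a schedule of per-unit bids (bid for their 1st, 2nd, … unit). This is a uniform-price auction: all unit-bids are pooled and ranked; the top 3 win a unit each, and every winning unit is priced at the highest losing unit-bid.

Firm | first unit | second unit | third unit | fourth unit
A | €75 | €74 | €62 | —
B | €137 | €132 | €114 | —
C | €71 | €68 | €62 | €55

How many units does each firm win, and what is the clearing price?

All unit-bids, highest first — top 3: 137 (B-1), 132 (B-2), 114 (B-3)
The (k+1)-th unit-bid is €75.
Allocation: B 3.

B 3; clearing price €75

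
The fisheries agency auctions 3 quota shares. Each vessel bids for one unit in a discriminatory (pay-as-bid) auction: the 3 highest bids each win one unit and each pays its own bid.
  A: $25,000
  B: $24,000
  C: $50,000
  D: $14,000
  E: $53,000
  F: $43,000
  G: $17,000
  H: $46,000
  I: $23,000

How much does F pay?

F pays $0

Sorting: 53,000 (E), 50,000 (C), 46,000 (H), 43,000 (F), 25,000 (A), …
The 3 highest are E, C, H.
F does not win → $0.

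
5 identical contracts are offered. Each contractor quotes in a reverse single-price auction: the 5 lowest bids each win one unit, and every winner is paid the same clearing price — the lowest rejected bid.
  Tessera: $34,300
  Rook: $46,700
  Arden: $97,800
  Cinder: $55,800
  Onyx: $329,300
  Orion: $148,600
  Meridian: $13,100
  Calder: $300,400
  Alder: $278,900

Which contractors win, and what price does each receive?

Ordering the bids: 13,100 (Meridian), 34,300 (Tessera), 46,700 (Rook), 55,800 (Cinder), 97,800 (Arden), 148,600 (Orion), 278,900 (Alder), …
Lowest 5: Meridian, Tessera, Rook, Cinder, Arden.
Lowest unsuccessful bid: $148,600 → clearing price.

Meridian, Tessera, Rook, Cinder, Arden; each is paid $148,600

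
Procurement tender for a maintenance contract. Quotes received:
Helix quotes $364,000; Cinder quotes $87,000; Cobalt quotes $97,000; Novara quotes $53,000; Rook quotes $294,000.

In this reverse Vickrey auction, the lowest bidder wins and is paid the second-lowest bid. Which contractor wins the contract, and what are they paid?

Novara is paid $87,000

Bids in order: 53,000 (Novara) < 87,000 (Cinder) < 97,000 (Cobalt) < 294,000 (Rook) < 364,000 (Helix)
Novara wins with the lowest bid; price is set by the runner-up at $87,000.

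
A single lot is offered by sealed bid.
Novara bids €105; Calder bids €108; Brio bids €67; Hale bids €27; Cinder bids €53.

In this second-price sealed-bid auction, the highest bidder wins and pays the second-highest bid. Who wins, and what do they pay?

Calder pays €105

Bids in order: 108 (Calder) > 105 (Novara) > 67 (Brio) > 53 (Cinder) > 27 (Hale)
Calder is highest; pays the second-highest bid, €105.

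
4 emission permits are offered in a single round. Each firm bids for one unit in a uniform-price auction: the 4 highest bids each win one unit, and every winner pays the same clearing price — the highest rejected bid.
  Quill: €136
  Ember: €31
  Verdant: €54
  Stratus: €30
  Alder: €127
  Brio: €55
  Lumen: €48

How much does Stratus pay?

Sorting: 136 (Quill), 127 (Alder), 55 (Brio), 54 (Verdant), 48 (Lumen), 31 (Ember), …
Top 4: Quill, Alder, Brio, Verdant.
Highest unsuccessful bid: €48 → clearing price.
Stratus does not win → pays €0.

Stratus pays €0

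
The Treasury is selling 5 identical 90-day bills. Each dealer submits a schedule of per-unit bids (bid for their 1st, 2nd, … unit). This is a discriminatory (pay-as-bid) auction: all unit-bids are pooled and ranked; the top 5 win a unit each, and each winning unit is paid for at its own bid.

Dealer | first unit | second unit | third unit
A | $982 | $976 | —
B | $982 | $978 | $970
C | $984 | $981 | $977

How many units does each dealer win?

A 1, B 2, C 2

Pooled unit-bids ranked (top 5): 984 (C-1), 982 (A-1), 982 (B-1), 981 (C-2), 978 (B-2)
Next rejected bid: $977 (not a price — pay-as-bid).
Allocation: A 1, B 2, C 2.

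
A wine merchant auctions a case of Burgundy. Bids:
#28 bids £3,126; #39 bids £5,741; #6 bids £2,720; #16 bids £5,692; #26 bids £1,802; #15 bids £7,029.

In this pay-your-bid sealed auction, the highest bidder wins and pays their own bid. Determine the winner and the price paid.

#15 pays £7,029

Rule: the highest bidder wins and pays their own bid.
Bids ranked: 7,029 (#15) > 5,741 (#39) > 5,692 (#16) > 3,126 (#28) > 2,720 (#6) > 1,802 (#26)
#15 is highest → pays own bid, £7,029.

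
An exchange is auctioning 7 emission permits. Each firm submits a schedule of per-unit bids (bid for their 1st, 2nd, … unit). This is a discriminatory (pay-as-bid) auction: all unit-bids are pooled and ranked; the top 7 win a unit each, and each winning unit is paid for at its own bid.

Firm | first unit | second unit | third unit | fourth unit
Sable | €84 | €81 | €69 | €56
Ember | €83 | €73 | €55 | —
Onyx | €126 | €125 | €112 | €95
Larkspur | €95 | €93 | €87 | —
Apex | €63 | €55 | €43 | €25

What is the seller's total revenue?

Total revenue: €733

All unit-bids, highest first — top 7: 126 (Onyx-1), 125 (Onyx-2), 112 (Onyx-3), 95 (Onyx-4), 95 (Larkspur-1), 93 (Larkspur-2), 87 (Larkspur-3)
Next rejected bid: €84 (not a price — pay-as-bid).
Each winning unit pays its own bid.
Revenue = 126 + 125 + 112 + 95 + 95 + 93 + 87 = €733.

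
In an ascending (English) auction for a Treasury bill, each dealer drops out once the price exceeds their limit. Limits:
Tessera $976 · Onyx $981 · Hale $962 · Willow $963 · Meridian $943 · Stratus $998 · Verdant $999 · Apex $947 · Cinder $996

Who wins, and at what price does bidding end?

Sorting limits: 999 (Verdant) > 998 (Stratus) > 996 (Cinder) > 981 (Onyx) > 976 (Tessera) > 963 (Willow) > …
Once the price passes $998, only Verdant is left; the hammer falls at Stratus's limit of $998.

Verdant wins at $998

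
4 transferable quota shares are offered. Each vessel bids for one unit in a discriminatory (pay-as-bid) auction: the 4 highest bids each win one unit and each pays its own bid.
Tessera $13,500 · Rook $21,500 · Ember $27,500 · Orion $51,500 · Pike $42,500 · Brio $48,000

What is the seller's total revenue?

Total revenue: $169,500

Bids ranked high→low: 51,500 (Orion), 48,000 (Brio), 42,500 (Pike), 27,500 (Ember), 21,500 (Rook), 13,500 (Tessera)
Top 4: Orion, Brio, Pike, Ember.
Total revenue = 51,500 + 48,000 + 42,500 + 27,500 = $169,500.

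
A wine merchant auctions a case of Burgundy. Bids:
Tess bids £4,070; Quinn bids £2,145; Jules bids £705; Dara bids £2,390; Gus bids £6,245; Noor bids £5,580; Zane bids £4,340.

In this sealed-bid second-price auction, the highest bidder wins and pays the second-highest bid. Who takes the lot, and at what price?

Bids ranked: 6,245 (Gus) > 5,580 (Noor) > 4,340 (Zane) > 4,070 (Tess) > 2,390 (Dara) > 2,145 (Quinn) > …
Second-price: Gus pays Noor's bid of £5,580.

Gus pays £5,580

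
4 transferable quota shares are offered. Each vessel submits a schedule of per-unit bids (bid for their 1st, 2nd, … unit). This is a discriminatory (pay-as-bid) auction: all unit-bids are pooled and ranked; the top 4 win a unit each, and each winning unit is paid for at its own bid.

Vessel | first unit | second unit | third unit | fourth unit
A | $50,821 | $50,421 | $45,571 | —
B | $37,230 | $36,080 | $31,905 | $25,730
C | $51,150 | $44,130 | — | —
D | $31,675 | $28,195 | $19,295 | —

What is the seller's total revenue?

Total revenue: $197,963

Merging the schedules and taking the best 4: 51,150 (C-1), 50,821 (A-1), 50,421 (A-2), 45,571 (A-3)
Next rejected bid: $44,130 (not a price — pay-as-bid).
Each winning unit pays its own bid.
Revenue = 51,150 + 50,821 + 50,421 + 45,571 = $197,963.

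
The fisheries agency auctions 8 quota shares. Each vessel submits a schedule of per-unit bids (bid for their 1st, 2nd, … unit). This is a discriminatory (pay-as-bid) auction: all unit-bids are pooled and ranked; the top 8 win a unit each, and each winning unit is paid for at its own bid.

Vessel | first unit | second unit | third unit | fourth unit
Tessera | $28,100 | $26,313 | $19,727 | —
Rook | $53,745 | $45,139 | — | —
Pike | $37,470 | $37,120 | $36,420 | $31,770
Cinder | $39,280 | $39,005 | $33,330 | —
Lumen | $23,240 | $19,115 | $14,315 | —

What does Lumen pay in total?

All unit-bids, highest first — top 8: 53,745 (Rook-1), 45,139 (Rook-2), 39,280 (Cinder-1), 39,005 (Cinder-2), 37,470 (Pike-1), 37,120 (Pike-2), 36,420 (Pike-3), 33,330 (Cinder-3)
Next rejected bid: $31,770 (not a price — pay-as-bid).
Lumen wins no units.

Lumen pays $0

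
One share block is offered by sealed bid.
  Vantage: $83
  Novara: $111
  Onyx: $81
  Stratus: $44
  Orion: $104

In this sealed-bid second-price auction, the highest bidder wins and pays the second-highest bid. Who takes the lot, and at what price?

Sorting bids: 111 (Novara) > 104 (Orion) > 83 (Vantage) > 81 (Onyx) > 44 (Stratus)
Novara wins with the highest bid; price is set by the runner-up at $104.

Novara pays $104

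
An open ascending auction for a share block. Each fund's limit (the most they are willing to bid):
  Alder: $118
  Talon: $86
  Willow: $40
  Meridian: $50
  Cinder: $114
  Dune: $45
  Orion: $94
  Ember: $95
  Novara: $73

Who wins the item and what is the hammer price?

Sorting limits: 118 (Alder) > 114 (Cinder) > 95 (Ember) > 94 (Orion) > 86 (Talon) > 73 (Novara) > …
Once the price passes $114, only Alder is left; the hammer falls at Cinder's limit of $114.

Alder wins at $114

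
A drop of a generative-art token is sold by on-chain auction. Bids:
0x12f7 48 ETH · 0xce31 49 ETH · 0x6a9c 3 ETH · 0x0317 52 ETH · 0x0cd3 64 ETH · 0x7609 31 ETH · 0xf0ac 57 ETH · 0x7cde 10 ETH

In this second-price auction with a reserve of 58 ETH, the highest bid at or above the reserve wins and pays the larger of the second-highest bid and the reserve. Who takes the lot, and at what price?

Sorting bids: 64 (0x0cd3) > 57 (0xf0ac) > 52 (0x0317) > 49 (0xce31) > 48 (0x12f7) > 31 (0x7609) > …
Highest eligible bid: 0x0cd3 at 64 ETH.
max(second-highest 57 ETH, reserve 58 ETH) = 58 ETH.

0x0cd3 pays 58 ETH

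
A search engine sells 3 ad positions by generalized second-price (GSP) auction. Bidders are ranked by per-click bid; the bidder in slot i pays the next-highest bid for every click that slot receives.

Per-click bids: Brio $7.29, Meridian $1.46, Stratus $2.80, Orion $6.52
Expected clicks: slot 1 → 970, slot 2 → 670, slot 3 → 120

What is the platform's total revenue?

Total revenue: $8375.60

Sorting advertisers: $7.29 (Brio) > $6.52 (Orion) > $2.80 (Stratus) > $1.46 (Meridian)
Slot 1: Brio pays $6.52 × 970 = $6324.40
Slot 2: Orion pays $2.80 × 670 = $1876.00
Slot 3: Stratus pays $1.46 × 120 = $175.20
Total = $8375.60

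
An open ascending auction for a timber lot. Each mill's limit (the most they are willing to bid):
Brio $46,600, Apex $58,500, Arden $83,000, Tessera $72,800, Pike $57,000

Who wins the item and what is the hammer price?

Arden wins at $72,800

Rule: the price rises until one bidder remains; the winner pays the price at which the last rival dropped out.
Sorting limits: 83,000 (Arden) > 72,800 (Tessera) > 58,500 (Apex) > 57,000 (Pike) > 46,600 (Brio)
Once the price passes $72,800, only Arden is left; the hammer falls at Tessera's limit of $72,800.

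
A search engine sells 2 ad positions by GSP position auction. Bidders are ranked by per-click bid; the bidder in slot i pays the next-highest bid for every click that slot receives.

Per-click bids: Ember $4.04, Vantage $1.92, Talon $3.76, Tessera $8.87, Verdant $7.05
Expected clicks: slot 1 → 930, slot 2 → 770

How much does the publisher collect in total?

Total revenue: $9667.30

Sorting advertisers: $8.87 (Tessera) > $7.05 (Verdant) > $4.04 (Ember) > …
Slot 1: Tessera pays $7.05 × 930 = $6556.50
Slot 2: Verdant pays $4.04 × 770 = $3110.80
Total = $9667.30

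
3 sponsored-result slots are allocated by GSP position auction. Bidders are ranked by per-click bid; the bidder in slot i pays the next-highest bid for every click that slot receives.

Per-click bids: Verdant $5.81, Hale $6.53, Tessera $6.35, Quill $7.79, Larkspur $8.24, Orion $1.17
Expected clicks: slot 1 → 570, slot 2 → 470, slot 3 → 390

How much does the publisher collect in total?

Total revenue: $9985.90

Per-click bids in order: $8.24 (Larkspur) > $7.79 (Quill) > $6.53 (Hale) > $6.35 (Tessera) > …
Slot 1: Larkspur pays $7.79 × 570 = $4440.30
Slot 2: Quill pays $6.53 × 470 = $3069.10
Slot 3: Hale pays $6.35 × 390 = $2476.50
Total = $9985.90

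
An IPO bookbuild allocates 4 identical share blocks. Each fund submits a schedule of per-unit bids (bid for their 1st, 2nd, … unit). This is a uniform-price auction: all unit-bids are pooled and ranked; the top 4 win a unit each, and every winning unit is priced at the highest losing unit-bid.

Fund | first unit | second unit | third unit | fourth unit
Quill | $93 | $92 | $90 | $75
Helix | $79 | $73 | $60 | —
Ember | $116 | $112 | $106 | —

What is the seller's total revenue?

Total revenue: $368

Merging the schedules and taking the best 4: 116 (Ember-1), 112 (Ember-2), 106 (Ember-3), 93 (Quill-1)
The (k+1)-th unit-bid is $92.
Allocation: Ember 3, Quill 1. Every unit priced at $92.
Revenue = 4 × 92 = $368.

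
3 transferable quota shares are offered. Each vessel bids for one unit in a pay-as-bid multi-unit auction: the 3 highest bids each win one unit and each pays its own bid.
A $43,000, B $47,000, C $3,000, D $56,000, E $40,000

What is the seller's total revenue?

Sorting: 56,000 (D), 47,000 (B), 43,000 (A), 40,000 (E), 3,000 (C)
Winners (3 units): D, B, A.
Total revenue = 56,000 + 47,000 + 43,000 = $146,000.

Total revenue: $146,000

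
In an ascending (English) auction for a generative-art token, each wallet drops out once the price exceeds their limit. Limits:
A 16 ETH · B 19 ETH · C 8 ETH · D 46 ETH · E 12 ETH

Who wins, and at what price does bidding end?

Rule: the price rises until one bidder remains; the winner pays the price at which the last rival dropped out.
Sorting limits: 46 (D) > 19 (B) > 16 (A) > 12 (E) > 8 (C)
B is the last rival to drop out, at 19 ETH; D remains and wins at that price.

D wins at 19 ETH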